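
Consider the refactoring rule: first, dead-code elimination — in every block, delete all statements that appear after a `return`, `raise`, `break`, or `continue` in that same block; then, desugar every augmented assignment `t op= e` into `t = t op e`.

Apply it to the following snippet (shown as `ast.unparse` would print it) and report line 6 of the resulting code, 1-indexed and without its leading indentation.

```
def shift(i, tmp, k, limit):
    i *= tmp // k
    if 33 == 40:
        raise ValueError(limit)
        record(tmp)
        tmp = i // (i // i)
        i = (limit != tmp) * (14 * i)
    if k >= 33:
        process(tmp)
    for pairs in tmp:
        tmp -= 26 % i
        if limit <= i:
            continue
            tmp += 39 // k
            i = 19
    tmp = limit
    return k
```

process(tmp)

Transformed code:
def shift(i, tmp, k, limit):
    i = i * (tmp // k)
    if 33 == 40:
        raise ValueError(limit)
    if k >= 33:
        process(tmp)
    for pairs in tmp:
        tmp = tmp - 26 % i
        if limit <= i:
            continue
    tmp = limit
    return k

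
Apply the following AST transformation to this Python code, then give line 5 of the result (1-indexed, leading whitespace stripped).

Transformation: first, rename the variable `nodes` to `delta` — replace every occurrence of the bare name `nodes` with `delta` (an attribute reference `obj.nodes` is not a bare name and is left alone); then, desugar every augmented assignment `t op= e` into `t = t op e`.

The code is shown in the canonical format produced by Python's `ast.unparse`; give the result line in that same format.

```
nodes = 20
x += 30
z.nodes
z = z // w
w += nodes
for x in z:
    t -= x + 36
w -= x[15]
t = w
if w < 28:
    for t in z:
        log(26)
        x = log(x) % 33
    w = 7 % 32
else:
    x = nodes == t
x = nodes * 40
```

w = w + delta

Transformed code:
delta = 20
x = x + 30
z.nodes
z = z // w
w = w + delta
for x in z:
    t = t - (x + 36)
w = w - x[15]
t = w
if w < 28:
    for t in z:
        log(26)
        x = log(x) % 33
    w = 7 % 32
else:
    x = delta == t
x = delta * 40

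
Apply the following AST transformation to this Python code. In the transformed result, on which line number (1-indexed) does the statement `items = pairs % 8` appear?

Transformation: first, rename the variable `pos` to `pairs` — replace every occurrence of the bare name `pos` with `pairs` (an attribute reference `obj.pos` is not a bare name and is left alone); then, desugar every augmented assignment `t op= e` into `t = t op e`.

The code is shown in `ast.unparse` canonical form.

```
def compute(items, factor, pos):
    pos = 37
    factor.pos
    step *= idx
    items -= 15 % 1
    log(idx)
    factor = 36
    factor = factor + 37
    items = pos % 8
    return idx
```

9

Transformed code:
def compute(items, factor, pairs):
    pairs = 37
    factor.pos
    step = step * idx
    items = items - 15 % 1
    log(idx)
    factor = 36
    factor = factor + 37
    items = pairs % 8
    return idx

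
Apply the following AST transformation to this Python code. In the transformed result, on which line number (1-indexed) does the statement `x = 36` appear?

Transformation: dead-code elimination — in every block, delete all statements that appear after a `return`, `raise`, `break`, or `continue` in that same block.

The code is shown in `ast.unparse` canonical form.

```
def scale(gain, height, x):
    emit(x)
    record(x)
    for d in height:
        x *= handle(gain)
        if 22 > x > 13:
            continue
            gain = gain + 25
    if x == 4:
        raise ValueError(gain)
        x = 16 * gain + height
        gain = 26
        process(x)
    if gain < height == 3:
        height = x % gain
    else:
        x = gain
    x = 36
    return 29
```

Transformed code:
def scale(gain, height, x):
    emit(x)
    record(x)
    for d in height:
        x *= handle(gain)
        if 22 > x > 13:
            continue
    if x == 4:
        raise ValueError(gain)
    if gain < height == 3:
        height = x % gain
    else:
        x = gain
    x = 36
    return 29

14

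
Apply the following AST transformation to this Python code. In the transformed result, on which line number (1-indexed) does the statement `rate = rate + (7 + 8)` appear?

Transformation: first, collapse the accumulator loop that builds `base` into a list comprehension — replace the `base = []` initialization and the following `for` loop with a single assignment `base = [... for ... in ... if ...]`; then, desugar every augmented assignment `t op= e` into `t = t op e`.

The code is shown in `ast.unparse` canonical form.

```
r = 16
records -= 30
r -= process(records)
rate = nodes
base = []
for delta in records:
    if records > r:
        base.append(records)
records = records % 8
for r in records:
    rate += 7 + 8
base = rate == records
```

Transformed code:
r = 16
records = records - 30
r = r - process(records)
rate = nodes
base = [records for delta in records if records > r]
records = records % 8
for r in records:
    rate = rate + (7 + 8)
base = rate == records

8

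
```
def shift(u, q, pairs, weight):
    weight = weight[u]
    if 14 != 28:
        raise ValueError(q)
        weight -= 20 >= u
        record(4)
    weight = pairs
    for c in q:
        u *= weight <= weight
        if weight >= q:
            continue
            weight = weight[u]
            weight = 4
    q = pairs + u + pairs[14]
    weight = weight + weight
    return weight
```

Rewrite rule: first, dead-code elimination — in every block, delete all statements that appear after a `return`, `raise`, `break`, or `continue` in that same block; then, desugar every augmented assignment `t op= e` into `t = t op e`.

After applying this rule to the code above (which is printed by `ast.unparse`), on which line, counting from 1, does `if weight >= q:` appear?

Transformed code:
def shift(u, q, pairs, weight):
    weight = weight[u]
    if 14 != 28:
        raise ValueError(q)
    weight = pairs
    for c in q:
        u = u * (weight <= weight)
        if weight >= q:
            continue
    q = pairs + u + pairs[14]
    weight = weight + weight
    return weight

8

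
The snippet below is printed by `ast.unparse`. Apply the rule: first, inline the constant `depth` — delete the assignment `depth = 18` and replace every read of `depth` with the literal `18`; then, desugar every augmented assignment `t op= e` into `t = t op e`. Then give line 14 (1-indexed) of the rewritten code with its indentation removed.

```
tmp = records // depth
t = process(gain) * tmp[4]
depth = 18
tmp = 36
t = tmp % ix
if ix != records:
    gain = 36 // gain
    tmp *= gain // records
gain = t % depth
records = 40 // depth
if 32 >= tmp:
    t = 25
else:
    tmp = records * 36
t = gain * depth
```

Transformed code:
tmp = records // 18
t = process(gain) * tmp[4]
tmp = 36
t = tmp % ix
if ix != records:
    gain = 36 // gain
    tmp = tmp * (gain // records)
gain = t % 18
records = 40 // 18
if 32 >= tmp:
    t = 25
else:
    tmp = records * 36
t = gain * 18

t = gain * 18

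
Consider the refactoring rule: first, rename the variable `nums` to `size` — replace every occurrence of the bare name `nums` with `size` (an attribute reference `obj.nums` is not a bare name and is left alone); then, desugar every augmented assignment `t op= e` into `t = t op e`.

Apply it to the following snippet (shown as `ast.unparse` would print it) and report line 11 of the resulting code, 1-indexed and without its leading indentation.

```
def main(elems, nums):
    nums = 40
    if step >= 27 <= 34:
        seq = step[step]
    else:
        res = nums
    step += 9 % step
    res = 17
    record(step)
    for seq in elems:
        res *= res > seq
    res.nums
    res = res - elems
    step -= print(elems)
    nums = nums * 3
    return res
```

Transformed code:
def main(elems, size):
    size = 40
    if step >= 27 <= 34:
        seq = step[step]
    else:
        res = size
    step = step + 9 % step
    res = 17
    record(step)
    for seq in elems:
        res = res * (res > seq)
    res.nums
    res = res - elems
    step = step - print(elems)
    size = size * 3
    return res

res = res * (res > seq)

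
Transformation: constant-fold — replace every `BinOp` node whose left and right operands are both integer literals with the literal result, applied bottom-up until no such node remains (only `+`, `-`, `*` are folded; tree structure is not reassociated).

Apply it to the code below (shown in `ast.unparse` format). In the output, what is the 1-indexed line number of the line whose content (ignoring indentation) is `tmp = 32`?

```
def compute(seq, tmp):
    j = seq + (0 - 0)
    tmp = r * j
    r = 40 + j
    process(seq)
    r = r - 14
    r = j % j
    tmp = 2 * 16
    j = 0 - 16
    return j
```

8

Transformed code:
def compute(seq, tmp):
    j = seq + 0
    tmp = r * j
    r = 40 + j
    process(seq)
    r = r - 14
    r = j % j
    tmp = 32
    j = -16
    return j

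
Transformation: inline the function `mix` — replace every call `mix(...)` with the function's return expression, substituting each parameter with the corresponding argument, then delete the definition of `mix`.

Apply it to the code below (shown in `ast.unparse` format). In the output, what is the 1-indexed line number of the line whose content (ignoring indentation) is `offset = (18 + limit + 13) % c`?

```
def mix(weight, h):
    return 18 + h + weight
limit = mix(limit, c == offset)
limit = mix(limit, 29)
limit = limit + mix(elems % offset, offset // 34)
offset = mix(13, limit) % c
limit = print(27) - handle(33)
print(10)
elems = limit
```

4

Transformed code:
limit = 18 + (c == offset) + limit
limit = 18 + 29 + limit
limit = limit + (18 + offset // 34 + elems % offset)
offset = (18 + limit + 13) % c
limit = print(27) - handle(33)
print(10)
elems = limit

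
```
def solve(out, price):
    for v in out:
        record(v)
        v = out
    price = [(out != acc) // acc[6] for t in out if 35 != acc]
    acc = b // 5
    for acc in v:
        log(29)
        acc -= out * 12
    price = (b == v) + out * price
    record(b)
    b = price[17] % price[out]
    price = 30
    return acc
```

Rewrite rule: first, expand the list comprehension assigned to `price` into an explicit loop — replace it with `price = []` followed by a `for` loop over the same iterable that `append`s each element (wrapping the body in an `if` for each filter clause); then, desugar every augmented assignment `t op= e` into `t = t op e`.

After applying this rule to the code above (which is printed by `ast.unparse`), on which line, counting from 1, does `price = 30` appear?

Transformed code:
def solve(out, price):
    for v in out:
        record(v)
        v = out
    price = []
    for t in out:
        if 35 != acc:
            price.append((out != acc) // acc[6])
    acc = b // 5
    for acc in v:
        log(29)
        acc = acc - out * 12
    price = (b == v) + out * price
    record(b)
    b = price[17] % price[out]
    price = 30
    return acc

16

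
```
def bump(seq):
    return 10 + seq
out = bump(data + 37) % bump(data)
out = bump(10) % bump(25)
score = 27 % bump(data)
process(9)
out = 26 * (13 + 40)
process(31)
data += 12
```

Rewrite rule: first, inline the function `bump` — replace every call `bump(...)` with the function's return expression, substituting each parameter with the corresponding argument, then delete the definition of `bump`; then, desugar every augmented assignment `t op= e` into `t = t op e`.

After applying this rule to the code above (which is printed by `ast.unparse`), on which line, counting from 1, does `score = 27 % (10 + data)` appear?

3

Transformed code:
out = (10 + (data + 37)) % (10 + data)
out = (10 + 10) % (10 + 25)
score = 27 % (10 + data)
process(9)
out = 26 * (13 + 40)
process(31)
data = data + 12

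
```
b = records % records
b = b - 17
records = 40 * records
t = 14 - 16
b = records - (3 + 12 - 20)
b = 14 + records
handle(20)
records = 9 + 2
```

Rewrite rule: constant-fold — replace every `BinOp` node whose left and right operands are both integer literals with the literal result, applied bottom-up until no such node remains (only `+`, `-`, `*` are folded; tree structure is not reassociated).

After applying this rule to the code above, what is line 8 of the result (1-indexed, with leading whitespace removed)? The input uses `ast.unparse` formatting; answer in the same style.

Transformed code:
b = records % records
b = b - 17
records = 40 * records
t = -2
b = records - -5
b = 14 + records
handle(20)
records = 11

records = 11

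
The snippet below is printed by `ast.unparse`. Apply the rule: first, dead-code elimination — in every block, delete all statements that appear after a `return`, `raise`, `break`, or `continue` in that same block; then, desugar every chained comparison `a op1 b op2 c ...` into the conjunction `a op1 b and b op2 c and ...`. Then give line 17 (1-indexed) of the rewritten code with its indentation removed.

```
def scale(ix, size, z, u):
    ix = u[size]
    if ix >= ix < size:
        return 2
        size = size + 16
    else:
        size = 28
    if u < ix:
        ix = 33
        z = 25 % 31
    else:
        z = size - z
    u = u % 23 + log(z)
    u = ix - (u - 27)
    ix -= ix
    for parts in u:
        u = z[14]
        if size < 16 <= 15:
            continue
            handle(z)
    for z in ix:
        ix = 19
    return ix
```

Transformed code:
def scale(ix, size, z, u):
    ix = u[size]
    if ix >= ix and ix < size:
        return 2
    else:
        size = 28
    if u < ix:
        ix = 33
        z = 25 % 31
    else:
        z = size - z
    u = u % 23 + log(z)
    u = ix - (u - 27)
    ix -= ix
    for parts in u:
        u = z[14]
        if size < 16 and 16 <= 15:
            continue
    for z in ix:
        ix = 19
    return ix

if size < 16 and 16 <= 15:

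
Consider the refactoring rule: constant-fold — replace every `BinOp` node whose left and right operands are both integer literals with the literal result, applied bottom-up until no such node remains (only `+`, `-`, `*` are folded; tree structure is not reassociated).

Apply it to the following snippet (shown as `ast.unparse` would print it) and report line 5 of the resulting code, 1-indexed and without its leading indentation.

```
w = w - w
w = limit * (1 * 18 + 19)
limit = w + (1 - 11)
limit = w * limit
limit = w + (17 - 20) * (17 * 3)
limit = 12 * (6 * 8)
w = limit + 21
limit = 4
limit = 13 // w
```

Transformed code:
w = w - w
w = limit * 37
limit = w + -10
limit = w * limit
limit = w + -153
limit = 576
w = limit + 21
limit = 4
limit = 13 // w

limit = w + -153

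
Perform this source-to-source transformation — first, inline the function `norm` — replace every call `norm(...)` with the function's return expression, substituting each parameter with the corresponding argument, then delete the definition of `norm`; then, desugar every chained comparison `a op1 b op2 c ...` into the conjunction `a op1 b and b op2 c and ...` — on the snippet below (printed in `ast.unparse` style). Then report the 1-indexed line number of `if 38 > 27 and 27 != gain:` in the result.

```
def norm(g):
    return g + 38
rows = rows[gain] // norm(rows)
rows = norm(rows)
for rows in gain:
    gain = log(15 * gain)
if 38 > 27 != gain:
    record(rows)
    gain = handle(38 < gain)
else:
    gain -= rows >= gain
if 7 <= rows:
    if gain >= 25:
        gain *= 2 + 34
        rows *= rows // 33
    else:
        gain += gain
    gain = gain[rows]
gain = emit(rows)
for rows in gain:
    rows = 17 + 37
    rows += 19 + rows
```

5

Transformed code:
rows = rows[gain] // (rows + 38)
rows = rows + 38
for rows in gain:
    gain = log(15 * gain)
if 38 > 27 and 27 != gain:
    record(rows)
    gain = handle(38 < gain)
else:
    gain -= rows >= gain
if 7 <= rows:
    if gain >= 25:
        gain *= 2 + 34
        rows *= rows // 33
    else:
        gain += gain
    gain = gain[rows]
gain = emit(rows)
for rows in gain:
    rows = 17 + 37
    rows += 19 + rows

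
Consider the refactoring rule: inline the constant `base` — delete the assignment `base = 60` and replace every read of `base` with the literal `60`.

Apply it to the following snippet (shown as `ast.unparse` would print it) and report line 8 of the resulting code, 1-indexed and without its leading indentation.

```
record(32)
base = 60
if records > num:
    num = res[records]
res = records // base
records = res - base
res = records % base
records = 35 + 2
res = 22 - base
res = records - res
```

res = 22 - 60

Transformed code:
record(32)
if records > num:
    num = res[records]
res = records // 60
records = res - 60
res = records % 60
records = 35 + 2
res = 22 - 60
res = records - res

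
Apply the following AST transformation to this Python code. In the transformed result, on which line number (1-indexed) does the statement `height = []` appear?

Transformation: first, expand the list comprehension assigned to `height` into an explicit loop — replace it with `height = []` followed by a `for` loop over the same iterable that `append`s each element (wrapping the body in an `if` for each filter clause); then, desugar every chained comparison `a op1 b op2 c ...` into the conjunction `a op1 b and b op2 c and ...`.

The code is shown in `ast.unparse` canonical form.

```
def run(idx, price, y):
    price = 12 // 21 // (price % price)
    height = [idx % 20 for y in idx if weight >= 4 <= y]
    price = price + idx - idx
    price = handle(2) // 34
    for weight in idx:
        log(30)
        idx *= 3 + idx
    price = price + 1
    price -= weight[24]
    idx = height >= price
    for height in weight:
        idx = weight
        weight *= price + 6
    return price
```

Transformed code:
def run(idx, price, y):
    price = 12 // 21 // (price % price)
    height = []
    for y in idx:
        if weight >= 4 and 4 <= y:
            height.append(idx % 20)
    price = price + idx - idx
    price = handle(2) // 34
    for weight in idx:
        log(30)
        idx *= 3 + idx
    price = price + 1
    price -= weight[24]
    idx = height >= price
    for height in weight:
        idx = weight
        weight *= price + 6
    return price

3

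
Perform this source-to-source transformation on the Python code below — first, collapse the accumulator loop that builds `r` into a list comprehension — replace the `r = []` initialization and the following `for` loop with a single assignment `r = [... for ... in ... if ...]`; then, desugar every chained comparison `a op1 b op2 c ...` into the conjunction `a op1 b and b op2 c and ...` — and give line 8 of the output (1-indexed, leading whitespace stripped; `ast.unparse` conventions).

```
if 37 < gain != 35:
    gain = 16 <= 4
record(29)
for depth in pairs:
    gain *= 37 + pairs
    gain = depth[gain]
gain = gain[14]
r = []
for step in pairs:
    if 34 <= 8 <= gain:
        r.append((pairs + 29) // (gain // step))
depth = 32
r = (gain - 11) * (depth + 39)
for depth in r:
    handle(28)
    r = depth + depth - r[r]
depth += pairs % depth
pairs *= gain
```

Transformed code:
if 37 < gain and gain != 35:
    gain = 16 <= 4
record(29)
for depth in pairs:
    gain *= 37 + pairs
    gain = depth[gain]
gain = gain[14]
r = [(pairs + 29) // (gain // step) for step in pairs if 34 <= 8 and 8 <= gain]
depth = 32
r = (gain - 11) * (depth + 39)
for depth in r:
    handle(28)
    r = depth + depth - r[r]
depth += pairs % depth
pairs *= gain

r = [(pairs + 29) // (gain // step) for step in pairs if 34 <= 8 and 8 <= gain]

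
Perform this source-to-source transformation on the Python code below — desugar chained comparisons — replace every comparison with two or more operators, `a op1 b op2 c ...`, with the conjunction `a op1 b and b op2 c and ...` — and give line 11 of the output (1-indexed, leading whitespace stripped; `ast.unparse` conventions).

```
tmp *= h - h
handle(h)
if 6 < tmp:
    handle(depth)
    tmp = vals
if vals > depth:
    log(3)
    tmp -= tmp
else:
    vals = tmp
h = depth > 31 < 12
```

h = depth > 31 and 31 < 12

Transformed code:
tmp *= h - h
handle(h)
if 6 < tmp:
    handle(depth)
    tmp = vals
if vals > depth:
    log(3)
    tmp -= tmp
else:
    vals = tmp
h = depth > 31 and 31 < 12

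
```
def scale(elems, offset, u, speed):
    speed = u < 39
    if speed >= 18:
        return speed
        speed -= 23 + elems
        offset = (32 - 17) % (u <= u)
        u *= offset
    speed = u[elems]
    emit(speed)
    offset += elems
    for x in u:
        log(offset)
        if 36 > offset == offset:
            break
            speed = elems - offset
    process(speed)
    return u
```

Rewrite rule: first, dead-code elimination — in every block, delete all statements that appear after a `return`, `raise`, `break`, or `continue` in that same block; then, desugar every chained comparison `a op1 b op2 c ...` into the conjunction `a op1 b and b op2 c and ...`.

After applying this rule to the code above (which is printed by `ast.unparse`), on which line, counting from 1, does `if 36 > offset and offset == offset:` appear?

Transformed code:
def scale(elems, offset, u, speed):
    speed = u < 39
    if speed >= 18:
        return speed
    speed = u[elems]
    emit(speed)
    offset += elems
    for x in u:
        log(offset)
        if 36 > offset and offset == offset:
            break
    process(speed)
    return u

10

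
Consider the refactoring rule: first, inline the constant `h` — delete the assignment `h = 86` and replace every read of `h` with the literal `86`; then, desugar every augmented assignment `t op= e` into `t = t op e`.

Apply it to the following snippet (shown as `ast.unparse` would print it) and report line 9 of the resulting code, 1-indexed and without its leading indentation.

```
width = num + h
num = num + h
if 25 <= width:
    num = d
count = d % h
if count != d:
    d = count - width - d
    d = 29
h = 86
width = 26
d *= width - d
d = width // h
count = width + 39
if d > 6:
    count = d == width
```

width = 26

Transformed code:
width = num + 86
num = num + 86
if 25 <= width:
    num = d
count = d % 86
if count != d:
    d = count - width - d
    d = 29
width = 26
d = d * (width - d)
d = width // 86
count = width + 39
if d > 6:
    count = d == width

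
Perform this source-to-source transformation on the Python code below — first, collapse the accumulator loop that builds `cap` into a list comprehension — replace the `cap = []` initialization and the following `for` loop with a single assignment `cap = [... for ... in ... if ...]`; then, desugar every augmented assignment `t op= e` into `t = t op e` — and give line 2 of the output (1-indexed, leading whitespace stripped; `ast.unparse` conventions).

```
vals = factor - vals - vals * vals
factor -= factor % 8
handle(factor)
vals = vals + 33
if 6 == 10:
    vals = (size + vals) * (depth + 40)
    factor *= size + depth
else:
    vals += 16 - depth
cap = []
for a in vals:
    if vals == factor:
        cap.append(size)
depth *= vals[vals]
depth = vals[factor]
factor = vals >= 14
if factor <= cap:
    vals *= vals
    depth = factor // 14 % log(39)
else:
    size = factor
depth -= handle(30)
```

factor = factor - factor % 8

Transformed code:
vals = factor - vals - vals * vals
factor = factor - factor % 8
handle(factor)
vals = vals + 33
if 6 == 10:
    vals = (size + vals) * (depth + 40)
    factor = factor * (size + depth)
else:
    vals = vals + (16 - depth)
cap = [size for a in vals if vals == factor]
depth = depth * vals[vals]
depth = vals[factor]
factor = vals >= 14
if factor <= cap:
    vals = vals * vals
    depth = factor // 14 % log(39)
else:
    size = factor
depth = depth - handle(30)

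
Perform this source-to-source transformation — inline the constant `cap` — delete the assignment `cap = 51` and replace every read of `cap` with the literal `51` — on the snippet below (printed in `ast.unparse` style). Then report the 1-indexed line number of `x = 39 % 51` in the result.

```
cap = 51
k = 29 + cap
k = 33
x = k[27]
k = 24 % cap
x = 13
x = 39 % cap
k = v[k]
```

6

Transformed code:
k = 29 + 51
k = 33
x = k[27]
k = 24 % 51
x = 13
x = 39 % 51
k = v[k]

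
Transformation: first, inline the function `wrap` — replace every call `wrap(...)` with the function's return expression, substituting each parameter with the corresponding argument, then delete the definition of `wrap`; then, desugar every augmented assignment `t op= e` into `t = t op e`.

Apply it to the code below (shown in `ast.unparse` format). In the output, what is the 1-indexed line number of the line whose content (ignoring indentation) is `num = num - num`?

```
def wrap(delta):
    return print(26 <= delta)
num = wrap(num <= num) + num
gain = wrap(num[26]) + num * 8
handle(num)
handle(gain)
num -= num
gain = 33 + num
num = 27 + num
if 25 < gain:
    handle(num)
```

Transformed code:
num = print(26 <= (num <= num)) + num
gain = print(26 <= num[26]) + num * 8
handle(num)
handle(gain)
num = num - num
gain = 33 + num
num = 27 + num
if 25 < gain:
    handle(num)

5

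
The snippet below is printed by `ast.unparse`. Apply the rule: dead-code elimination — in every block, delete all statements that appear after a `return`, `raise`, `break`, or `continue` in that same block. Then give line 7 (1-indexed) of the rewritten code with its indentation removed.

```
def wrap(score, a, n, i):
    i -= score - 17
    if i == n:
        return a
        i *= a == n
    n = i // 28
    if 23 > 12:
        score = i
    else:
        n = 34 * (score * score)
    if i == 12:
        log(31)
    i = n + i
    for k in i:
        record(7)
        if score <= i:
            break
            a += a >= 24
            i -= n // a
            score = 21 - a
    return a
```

Transformed code:
def wrap(score, a, n, i):
    i -= score - 17
    if i == n:
        return a
    n = i // 28
    if 23 > 12:
        score = i
    else:
        n = 34 * (score * score)
    if i == 12:
        log(31)
    i = n + i
    for k in i:
        record(7)
        if score <= i:
            break
    return a

score = i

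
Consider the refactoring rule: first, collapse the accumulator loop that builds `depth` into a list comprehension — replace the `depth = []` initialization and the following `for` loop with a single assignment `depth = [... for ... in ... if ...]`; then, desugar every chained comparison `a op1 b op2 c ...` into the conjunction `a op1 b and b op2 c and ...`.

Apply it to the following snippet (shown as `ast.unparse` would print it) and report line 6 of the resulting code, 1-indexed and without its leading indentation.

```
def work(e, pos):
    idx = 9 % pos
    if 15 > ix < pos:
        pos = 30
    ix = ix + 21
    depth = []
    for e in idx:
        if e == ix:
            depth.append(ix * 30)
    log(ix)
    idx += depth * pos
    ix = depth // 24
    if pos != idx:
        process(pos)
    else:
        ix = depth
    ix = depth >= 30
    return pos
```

depth = [ix * 30 for e in idx if e == ix]

Transformed code:
def work(e, pos):
    idx = 9 % pos
    if 15 > ix and ix < pos:
        pos = 30
    ix = ix + 21
    depth = [ix * 30 for e in idx if e == ix]
    log(ix)
    idx += depth * pos
    ix = depth // 24
    if pos != idx:
        process(pos)
    else:
        ix = depth
    ix = depth >= 30
    return pos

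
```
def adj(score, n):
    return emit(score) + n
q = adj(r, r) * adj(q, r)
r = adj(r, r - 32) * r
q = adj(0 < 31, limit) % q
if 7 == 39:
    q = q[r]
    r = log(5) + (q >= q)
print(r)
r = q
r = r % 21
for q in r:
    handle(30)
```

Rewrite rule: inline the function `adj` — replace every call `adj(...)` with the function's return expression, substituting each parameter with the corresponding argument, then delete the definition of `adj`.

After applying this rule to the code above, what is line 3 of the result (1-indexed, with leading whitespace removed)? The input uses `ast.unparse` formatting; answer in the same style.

Transformed code:
q = (emit(r) + r) * (emit(q) + r)
r = (emit(r) + (r - 32)) * r
q = (emit(0 < 31) + limit) % q
if 7 == 39:
    q = q[r]
    r = log(5) + (q >= q)
print(r)
r = q
r = r % 21
for q in r:
    handle(30)

q = (emit(0 < 31) + limit) % q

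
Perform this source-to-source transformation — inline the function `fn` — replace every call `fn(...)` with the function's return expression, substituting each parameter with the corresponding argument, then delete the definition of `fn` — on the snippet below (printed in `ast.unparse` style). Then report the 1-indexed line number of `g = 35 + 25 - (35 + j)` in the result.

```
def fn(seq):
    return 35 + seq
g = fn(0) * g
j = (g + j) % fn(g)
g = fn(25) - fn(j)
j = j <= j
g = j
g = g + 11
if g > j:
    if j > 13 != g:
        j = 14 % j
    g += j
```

3

Transformed code:
g = (35 + 0) * g
j = (g + j) % (35 + g)
g = 35 + 25 - (35 + j)
j = j <= j
g = j
g = g + 11
if g > j:
    if j > 13 != g:
        j = 14 % j
    g += j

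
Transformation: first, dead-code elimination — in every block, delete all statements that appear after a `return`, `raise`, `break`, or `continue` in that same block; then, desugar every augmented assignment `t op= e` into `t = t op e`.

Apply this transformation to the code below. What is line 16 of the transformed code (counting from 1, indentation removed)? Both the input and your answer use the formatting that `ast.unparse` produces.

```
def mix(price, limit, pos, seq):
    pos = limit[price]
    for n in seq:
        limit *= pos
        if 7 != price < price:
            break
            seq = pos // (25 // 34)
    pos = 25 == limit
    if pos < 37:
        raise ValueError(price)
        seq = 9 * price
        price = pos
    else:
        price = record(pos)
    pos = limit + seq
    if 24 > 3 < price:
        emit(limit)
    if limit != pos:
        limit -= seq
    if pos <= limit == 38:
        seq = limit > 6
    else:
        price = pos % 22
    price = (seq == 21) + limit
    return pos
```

Transformed code:
def mix(price, limit, pos, seq):
    pos = limit[price]
    for n in seq:
        limit = limit * pos
        if 7 != price < price:
            break
    pos = 25 == limit
    if pos < 37:
        raise ValueError(price)
    else:
        price = record(pos)
    pos = limit + seq
    if 24 > 3 < price:
        emit(limit)
    if limit != pos:
        limit = limit - seq
    if pos <= limit == 38:
        seq = limit > 6
    else:
        price = pos % 22
    price = (seq == 21) + limit
    return pos

limit = limit - seq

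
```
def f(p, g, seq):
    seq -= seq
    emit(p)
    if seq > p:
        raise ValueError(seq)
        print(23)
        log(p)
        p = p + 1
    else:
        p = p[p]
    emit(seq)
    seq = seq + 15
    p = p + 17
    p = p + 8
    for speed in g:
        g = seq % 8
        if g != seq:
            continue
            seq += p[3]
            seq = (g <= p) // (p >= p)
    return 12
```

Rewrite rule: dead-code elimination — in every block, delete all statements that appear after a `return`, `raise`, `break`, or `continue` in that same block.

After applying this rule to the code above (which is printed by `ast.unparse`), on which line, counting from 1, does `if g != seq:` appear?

Transformed code:
def f(p, g, seq):
    seq -= seq
    emit(p)
    if seq > p:
        raise ValueError(seq)
    else:
        p = p[p]
    emit(seq)
    seq = seq + 15
    p = p + 17
    p = p + 8
    for speed in g:
        g = seq % 8
        if g != seq:
            continue
    return 12

14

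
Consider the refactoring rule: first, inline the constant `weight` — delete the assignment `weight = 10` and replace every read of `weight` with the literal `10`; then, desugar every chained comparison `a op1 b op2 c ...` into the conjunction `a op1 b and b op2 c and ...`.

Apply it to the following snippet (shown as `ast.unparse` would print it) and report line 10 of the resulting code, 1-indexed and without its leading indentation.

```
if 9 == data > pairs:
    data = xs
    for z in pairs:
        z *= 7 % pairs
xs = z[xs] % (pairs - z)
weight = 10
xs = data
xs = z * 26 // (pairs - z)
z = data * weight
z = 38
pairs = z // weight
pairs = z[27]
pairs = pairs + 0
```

Transformed code:
if 9 == data and data > pairs:
    data = xs
    for z in pairs:
        z *= 7 % pairs
xs = z[xs] % (pairs - z)
xs = data
xs = z * 26 // (pairs - z)
z = data * 10
z = 38
pairs = z // 10
pairs = z[27]
pairs = pairs + 0

pairs = z // 10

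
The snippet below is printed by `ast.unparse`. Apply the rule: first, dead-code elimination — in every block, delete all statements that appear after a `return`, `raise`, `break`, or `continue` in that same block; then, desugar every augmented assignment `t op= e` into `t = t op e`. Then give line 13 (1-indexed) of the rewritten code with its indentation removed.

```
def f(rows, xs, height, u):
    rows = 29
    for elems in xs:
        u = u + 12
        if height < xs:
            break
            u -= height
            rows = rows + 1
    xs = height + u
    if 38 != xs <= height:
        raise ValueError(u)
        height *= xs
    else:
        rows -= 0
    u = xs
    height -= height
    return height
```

height = height - height

Transformed code:
def f(rows, xs, height, u):
    rows = 29
    for elems in xs:
        u = u + 12
        if height < xs:
            break
    xs = height + u
    if 38 != xs <= height:
        raise ValueError(u)
    else:
        rows = rows - 0
    u = xs
    height = height - height
    return height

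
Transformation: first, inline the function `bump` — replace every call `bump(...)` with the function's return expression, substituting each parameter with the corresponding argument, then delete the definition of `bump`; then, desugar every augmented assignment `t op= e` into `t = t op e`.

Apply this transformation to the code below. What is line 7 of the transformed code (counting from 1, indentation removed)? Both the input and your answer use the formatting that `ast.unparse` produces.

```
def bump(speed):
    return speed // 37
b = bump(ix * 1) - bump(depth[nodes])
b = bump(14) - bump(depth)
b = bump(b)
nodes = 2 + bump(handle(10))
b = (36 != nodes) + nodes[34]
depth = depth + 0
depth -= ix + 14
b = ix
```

Transformed code:
b = ix * 1 // 37 - depth[nodes] // 37
b = 14 // 37 - depth // 37
b = b // 37
nodes = 2 + handle(10) // 37
b = (36 != nodes) + nodes[34]
depth = depth + 0
depth = depth - (ix + 14)
b = ix

depth = depth - (ix + 14)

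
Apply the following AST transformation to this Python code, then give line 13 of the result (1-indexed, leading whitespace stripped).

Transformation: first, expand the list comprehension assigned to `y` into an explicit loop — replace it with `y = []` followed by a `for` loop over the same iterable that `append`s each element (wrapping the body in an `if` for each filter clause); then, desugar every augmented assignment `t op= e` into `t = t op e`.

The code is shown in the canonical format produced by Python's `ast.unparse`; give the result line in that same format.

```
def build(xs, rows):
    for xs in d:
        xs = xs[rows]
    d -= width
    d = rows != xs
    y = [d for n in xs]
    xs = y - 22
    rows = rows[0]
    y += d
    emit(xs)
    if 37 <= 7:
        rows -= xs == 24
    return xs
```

if 37 <= 7:

Transformed code:
def build(xs, rows):
    for xs in d:
        xs = xs[rows]
    d = d - width
    d = rows != xs
    y = []
    for n in xs:
        y.append(d)
    xs = y - 22
    rows = rows[0]
    y = y + d
    emit(xs)
    if 37 <= 7:
        rows = rows - (xs == 24)
    return xs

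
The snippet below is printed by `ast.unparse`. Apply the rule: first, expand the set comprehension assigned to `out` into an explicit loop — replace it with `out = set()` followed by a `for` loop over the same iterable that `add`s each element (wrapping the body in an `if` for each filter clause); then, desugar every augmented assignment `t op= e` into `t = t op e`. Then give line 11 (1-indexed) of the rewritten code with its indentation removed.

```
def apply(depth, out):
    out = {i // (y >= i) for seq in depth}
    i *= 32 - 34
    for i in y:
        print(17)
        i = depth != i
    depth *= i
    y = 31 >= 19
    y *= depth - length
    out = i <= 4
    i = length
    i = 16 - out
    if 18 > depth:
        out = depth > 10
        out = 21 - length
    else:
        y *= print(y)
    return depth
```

y = y * (depth - length)

Transformed code:
def apply(depth, out):
    out = set()
    for seq in depth:
        out.add(i // (y >= i))
    i = i * (32 - 34)
    for i in y:
        print(17)
        i = depth != i
    depth = depth * i
    y = 31 >= 19
    y = y * (depth - length)
    out = i <= 4
    i = length
    i = 16 - out
    if 18 > depth:
        out = depth > 10
        out = 21 - length
    else:
        y = y * print(y)
    return depth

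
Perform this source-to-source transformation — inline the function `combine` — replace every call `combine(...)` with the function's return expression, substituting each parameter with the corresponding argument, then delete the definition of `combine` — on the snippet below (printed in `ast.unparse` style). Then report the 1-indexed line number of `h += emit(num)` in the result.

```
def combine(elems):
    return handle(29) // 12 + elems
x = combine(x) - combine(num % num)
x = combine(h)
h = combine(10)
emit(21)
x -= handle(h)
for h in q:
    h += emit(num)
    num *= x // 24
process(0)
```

Transformed code:
x = handle(29) // 12 + x - (handle(29) // 12 + num % num)
x = handle(29) // 12 + h
h = handle(29) // 12 + 10
emit(21)
x -= handle(h)
for h in q:
    h += emit(num)
    num *= x // 24
process(0)

7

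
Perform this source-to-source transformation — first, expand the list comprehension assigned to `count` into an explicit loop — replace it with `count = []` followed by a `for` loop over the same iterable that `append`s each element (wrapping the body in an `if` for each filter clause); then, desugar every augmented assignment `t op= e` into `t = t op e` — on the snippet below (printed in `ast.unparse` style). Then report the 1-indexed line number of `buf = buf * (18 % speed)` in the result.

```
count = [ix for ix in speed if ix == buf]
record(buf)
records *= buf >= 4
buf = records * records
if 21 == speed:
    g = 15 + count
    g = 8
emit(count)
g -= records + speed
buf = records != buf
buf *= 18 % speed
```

Transformed code:
count = []
for ix in speed:
    if ix == buf:
        count.append(ix)
record(buf)
records = records * (buf >= 4)
buf = records * records
if 21 == speed:
    g = 15 + count
    g = 8
emit(count)
g = g - (records + speed)
buf = records != buf
buf = buf * (18 % speed)

14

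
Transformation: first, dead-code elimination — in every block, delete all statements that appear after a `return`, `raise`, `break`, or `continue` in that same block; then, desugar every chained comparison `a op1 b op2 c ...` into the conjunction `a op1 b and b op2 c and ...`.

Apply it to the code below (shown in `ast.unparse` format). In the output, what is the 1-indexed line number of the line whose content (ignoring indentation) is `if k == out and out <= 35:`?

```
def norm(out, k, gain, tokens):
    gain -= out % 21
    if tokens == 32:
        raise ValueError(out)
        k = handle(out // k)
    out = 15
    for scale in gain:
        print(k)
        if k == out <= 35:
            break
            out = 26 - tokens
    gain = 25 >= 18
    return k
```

Transformed code:
def norm(out, k, gain, tokens):
    gain -= out % 21
    if tokens == 32:
        raise ValueError(out)
    out = 15
    for scale in gain:
        print(k)
        if k == out and out <= 35:
            break
    gain = 25 >= 18
    return k

8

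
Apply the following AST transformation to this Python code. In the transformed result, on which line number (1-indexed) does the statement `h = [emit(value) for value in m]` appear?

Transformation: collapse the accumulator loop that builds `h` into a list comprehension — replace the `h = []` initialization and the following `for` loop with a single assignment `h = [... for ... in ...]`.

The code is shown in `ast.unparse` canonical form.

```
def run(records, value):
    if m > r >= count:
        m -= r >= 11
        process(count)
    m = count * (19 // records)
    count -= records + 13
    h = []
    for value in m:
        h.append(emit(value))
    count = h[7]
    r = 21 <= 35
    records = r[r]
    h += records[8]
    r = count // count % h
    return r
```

Transformed code:
def run(records, value):
    if m > r >= count:
        m -= r >= 11
        process(count)
    m = count * (19 // records)
    count -= records + 13
    h = [emit(value) for value in m]
    count = h[7]
    r = 21 <= 35
    records = r[r]
    h += records[8]
    r = count // count % h
    return r

7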